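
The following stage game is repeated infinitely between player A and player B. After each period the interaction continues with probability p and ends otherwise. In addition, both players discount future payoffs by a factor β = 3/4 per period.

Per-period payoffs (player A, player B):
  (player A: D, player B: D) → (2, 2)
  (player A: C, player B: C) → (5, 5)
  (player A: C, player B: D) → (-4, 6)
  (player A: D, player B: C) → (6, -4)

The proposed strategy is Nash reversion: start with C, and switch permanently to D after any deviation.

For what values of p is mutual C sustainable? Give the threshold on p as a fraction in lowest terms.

1/3

With continuation probability p and discount β, the effective per-period discount factor is βp.
Grim-trigger IC: βp ≥ (6−5)/(6−2) = 1/4.
So p ≥ (1/4)/(3/4) = 1/3.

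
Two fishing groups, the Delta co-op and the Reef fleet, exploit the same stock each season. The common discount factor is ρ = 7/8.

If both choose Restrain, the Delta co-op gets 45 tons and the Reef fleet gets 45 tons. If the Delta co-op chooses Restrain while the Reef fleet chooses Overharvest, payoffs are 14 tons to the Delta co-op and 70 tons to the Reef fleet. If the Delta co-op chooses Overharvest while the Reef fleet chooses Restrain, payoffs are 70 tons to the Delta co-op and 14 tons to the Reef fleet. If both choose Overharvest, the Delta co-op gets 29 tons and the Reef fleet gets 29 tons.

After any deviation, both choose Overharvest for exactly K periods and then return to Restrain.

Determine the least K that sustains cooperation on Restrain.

No profitable deviation requires (45−29)(ρ+…+ρ^K) ≥ 70−45, i.e. ρ+…+ρ^K ≥ 25/16 ≈ 1.5625.
With ρ = 7/8, the partial sums are K=1: 0.8750, K=2: 1.6406.
K = 2 is the first length at which the sum reaches 1.5625.

2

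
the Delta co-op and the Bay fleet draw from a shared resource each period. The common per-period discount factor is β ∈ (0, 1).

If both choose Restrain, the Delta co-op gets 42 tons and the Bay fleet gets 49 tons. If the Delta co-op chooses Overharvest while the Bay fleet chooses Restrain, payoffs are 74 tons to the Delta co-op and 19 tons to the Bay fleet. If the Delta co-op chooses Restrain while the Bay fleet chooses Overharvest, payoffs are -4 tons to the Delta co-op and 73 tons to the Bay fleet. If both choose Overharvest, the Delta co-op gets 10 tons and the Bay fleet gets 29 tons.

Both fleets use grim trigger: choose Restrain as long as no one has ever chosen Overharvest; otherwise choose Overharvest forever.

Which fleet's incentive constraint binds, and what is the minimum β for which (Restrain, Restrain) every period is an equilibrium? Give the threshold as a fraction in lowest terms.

the Delta co-op: cooperation gives 42 each period; deviation gives 74 once then 10 forever.
  42/(1−β) ≥ 74 + 10β/(1−β) ⇒ β ≥ 32/64 = 1/2.
the Bay fleet: cooperation gives 49 each period; deviation gives 73 once then 29 forever.
  β ≥ 24/44 = 6/11.
Both must hold, so the binding constraint is the Bay fleet's: β ≥ 6/11.

the Bay fleet; β ≥ 6/11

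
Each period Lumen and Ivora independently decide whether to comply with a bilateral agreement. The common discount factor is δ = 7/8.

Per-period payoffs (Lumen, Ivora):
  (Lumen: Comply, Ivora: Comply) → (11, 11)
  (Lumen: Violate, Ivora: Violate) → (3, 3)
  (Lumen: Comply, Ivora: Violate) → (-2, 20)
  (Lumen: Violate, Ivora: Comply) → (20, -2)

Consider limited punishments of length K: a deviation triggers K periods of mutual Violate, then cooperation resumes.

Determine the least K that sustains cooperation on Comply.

Need Σ_{k=1}^{K} δ^k ≥ (20−11)/(11−3) = 1.1250 at δ = 7/8.
At K = 1 the sum is 0.8750 < 1.1250; at K = 2 it is 1.6406 ≥ 1.1250.
So the minimum punishment length is K = 2.

2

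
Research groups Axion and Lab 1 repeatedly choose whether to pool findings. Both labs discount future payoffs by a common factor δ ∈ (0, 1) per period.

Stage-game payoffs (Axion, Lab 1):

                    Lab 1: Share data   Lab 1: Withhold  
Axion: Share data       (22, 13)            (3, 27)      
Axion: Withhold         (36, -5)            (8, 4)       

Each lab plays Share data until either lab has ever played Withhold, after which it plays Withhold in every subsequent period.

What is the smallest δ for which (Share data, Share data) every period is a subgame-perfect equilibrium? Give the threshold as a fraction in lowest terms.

Axion: cooperation gives 22 each period; deviation gives 36 once then 8 forever.
  22/(1−δ) ≥ 36 + 8δ/(1−δ) ⇒ δ ≥ 14/28 = 1/2.
Lab 1: cooperation gives 13 each period; deviation gives 27 once then 4 forever.
  δ ≥ 14/23.
Both must hold, so the binding constraint is Lab 1's: δ ≥ 14/23.

14/23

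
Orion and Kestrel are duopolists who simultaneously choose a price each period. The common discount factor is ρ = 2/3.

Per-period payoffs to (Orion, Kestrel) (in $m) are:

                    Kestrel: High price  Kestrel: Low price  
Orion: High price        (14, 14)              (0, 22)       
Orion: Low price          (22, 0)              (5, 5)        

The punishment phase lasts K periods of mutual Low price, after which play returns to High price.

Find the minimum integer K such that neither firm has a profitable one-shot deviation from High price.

2

No profitable deviation requires (14−5)(ρ+…+ρ^K) ≥ 22−14, i.e. ρ+…+ρ^K ≥ 8/9 ≈ 0.8889.
With ρ = 2/3, the partial sums are K=1: 0.6667, K=2: 1.1111.
K = 2 is the first length at which the sum reaches 0.8889.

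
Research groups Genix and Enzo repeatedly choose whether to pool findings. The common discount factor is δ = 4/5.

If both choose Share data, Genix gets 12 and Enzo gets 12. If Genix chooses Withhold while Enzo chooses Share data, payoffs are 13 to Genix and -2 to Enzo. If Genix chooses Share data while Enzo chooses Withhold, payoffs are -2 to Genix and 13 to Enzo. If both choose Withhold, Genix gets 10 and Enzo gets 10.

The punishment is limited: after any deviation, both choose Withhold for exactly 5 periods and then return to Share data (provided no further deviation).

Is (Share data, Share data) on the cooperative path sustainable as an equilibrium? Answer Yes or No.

Yes

Comparing payoff streams over the 6 periods until play realigns: cooperate → 12(1+δ+…+δ^5); deviate → 13 + 10(δ+…+δ^5).
Cooperation is sustained iff (12−10)(δ+…+δ^5) ≥ 13−12.
δ+…+δ^5 = 4/5·(1−(4/5)^5)/(1−4/5) = 2.6893, and (13−12)/(12−10) = 0.5000.
2.6893 ≥ 0.5000, so cooperation is sustainable.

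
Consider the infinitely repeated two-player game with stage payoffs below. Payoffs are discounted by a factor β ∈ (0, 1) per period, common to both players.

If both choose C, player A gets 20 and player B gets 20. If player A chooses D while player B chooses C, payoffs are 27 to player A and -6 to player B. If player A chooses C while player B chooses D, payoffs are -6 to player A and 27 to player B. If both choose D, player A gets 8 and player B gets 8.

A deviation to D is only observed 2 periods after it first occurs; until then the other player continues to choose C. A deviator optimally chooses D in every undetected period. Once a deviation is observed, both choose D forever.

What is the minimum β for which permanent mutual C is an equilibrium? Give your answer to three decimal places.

0.607

The best deviation is to choose D for all 2 undetected periods, earning 27 each, then 8 forever once detected.
Deviation value: 27(1−β^2)/(1−β) + 8β^2/(1−β); cooperation value: 20/(1−β).
IC: 20 ≥ 27(1−β^2) + 8β^2 = 27 − 19β^2.
So β^2 ≥ 7/19, giving β ≥ (7/19)^(1/2) ≈ 0.607.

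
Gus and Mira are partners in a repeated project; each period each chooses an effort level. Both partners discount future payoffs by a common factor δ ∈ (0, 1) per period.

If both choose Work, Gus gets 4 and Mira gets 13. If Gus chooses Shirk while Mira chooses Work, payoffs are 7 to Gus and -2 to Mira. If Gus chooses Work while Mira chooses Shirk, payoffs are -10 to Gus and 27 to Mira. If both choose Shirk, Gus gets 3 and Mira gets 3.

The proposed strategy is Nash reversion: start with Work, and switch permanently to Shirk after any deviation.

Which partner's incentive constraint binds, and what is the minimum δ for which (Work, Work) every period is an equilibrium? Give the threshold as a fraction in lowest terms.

Gus's threshold: (7−4)/(7−3) = 3/4.
Mira's threshold: (27−13)/(27−3) = 7/12.
3/4 > 7/12, so Gus binds and δ* = 3/4.

Gus; δ ≥ 3/4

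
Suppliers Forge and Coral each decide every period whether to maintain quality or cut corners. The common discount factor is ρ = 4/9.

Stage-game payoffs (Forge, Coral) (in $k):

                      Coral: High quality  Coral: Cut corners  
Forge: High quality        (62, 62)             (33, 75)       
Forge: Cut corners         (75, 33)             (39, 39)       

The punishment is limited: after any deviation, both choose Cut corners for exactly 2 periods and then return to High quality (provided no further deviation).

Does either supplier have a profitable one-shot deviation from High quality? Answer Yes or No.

Comparing payoff streams over the 3 periods until play realigns: cooperate → 62(1+ρ+…+ρ^2); deviate → 75 + 39(ρ+…+ρ^2).
Cooperation is sustained iff (62−39)(ρ+…+ρ^2) ≥ 75−62.
ρ+…+ρ^2 = 4/9·(1−(4/9)^2)/(1−4/9) = 0.6420, and (75−62)/(62−39) = 0.5652.
0.6420 ≥ 0.5652, so cooperation is sustainable.

No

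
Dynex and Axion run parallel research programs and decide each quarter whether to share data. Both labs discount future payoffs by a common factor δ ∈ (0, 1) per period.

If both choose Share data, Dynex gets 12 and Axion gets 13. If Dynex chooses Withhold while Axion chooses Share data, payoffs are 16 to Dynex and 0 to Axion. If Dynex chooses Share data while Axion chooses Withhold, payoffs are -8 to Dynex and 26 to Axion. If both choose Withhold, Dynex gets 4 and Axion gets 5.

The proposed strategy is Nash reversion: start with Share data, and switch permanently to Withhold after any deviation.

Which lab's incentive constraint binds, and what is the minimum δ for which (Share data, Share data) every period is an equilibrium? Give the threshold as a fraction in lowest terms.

For Dynex: deviation gain 16−12 = 4, per-period punishment loss 12−4 = 8. IC gives δ ≥ 4/12 = 1/3.
For Axion: gain 13, loss 8 per period, so δ ≥ 13/21.
The tighter constraint is Axion's, so cooperation needs δ ≥ 13/21.

Axion; δ ≥ 13/21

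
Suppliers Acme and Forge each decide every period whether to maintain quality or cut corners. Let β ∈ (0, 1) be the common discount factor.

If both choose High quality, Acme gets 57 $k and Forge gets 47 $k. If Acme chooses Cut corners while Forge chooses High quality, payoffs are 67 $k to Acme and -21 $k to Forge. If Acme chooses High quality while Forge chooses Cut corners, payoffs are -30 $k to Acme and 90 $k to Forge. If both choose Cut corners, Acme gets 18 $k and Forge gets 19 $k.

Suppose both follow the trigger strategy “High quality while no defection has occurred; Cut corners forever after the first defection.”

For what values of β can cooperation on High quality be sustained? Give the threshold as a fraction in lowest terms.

For Acme: deviation gain 67−57 = 10, per-period punishment loss 57−18 = 39. IC gives β ≥ 10/49.
For Forge: gain 43, loss 28 per period, so β ≥ 43/71.
The tighter constraint is Forge's, so cooperation needs β ≥ 43/71.

43/71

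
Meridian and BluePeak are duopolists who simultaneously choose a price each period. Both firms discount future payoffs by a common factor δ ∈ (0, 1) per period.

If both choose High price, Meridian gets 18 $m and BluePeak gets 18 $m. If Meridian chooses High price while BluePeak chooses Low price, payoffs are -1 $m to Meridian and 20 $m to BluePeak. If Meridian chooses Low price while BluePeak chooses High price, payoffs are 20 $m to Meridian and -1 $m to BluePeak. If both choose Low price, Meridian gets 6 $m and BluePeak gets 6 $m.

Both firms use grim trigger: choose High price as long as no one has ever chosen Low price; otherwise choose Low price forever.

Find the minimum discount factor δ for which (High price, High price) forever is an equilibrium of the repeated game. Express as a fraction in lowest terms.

One-period gain from deviating is 20 − 18 = 2. The loss is 18 − 6 = 12 in every subsequent period, with present value 12·δ/(1−δ).
Deviation is unprofitable when 12·δ/(1−δ) ≥ 2, i.e. δ/(1−δ) ≥ 1/6.
Equivalently δ ≥ 2/(2+12) = 1/7.

1/7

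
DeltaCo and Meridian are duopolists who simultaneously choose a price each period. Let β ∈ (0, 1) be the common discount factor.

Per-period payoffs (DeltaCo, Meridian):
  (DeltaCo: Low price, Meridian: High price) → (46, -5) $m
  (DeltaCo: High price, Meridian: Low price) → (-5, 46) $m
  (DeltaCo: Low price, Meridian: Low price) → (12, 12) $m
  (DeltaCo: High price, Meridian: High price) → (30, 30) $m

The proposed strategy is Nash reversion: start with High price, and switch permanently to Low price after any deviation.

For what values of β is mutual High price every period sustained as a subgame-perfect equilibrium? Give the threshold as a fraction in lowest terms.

Under grim trigger the critical discount factor is (T−C)/(T−P) with T = 46, C = 30, P = 12.
β* = (46−30)/(46−12) = 16/34 = 8/17.

8/17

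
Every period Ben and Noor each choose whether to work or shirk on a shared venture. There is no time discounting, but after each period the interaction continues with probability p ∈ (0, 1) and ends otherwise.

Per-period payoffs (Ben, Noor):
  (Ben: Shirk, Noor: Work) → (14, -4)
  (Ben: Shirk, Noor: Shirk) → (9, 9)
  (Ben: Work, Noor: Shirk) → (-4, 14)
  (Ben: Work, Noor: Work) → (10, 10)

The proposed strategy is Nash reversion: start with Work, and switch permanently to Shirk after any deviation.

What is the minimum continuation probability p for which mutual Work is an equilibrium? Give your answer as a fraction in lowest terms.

With no time discounting, the continuation probability p plays the role of the discount factor.
Grim-trigger IC: 10/(1−p) ≥ 14 + 9p/(1−p) ⇒ p ≥ (14−10)/(14−9) = 4/5.

4/5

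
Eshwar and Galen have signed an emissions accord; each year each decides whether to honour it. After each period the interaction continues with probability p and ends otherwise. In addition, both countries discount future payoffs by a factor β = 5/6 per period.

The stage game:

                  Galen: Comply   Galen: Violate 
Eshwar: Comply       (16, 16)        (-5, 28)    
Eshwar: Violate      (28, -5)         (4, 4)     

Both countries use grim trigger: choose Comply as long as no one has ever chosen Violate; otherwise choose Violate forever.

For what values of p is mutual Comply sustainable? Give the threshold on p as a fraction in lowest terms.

3/5

Expected continuation weight on next period's payoff is β·p = 5/6·p, which plays the role of the discount factor.
Cooperation requires 5/6·p ≥ (28−16)/(28−4) = 1/2, hence p ≥ 3/5.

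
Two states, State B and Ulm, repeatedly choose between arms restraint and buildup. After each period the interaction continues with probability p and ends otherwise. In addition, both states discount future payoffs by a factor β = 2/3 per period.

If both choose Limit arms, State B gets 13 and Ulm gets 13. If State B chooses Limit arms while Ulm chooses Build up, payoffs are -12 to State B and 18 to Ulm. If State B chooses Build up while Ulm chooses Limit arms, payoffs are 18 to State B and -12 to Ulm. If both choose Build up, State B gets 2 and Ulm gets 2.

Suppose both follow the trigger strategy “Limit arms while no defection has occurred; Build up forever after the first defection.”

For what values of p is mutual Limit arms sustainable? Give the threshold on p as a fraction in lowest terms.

15/32

Expected continuation weight on next period's payoff is β·p = 2/3·p, which plays the role of the discount factor.
Cooperation requires 2/3·p ≥ (18−13)/(18−2) = 5/16, hence p ≥ 15/32.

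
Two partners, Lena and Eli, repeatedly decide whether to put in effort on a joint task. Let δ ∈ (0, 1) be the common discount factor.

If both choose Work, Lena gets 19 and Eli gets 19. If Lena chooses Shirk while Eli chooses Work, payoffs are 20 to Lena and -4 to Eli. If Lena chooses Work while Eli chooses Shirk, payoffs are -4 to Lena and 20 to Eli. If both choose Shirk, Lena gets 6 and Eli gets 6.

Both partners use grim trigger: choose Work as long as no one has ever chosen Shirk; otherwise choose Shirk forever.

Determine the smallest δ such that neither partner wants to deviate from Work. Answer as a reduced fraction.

1/14

Cooperation forever yields 19 each period: 19/(1−δ).
Deviating yields 20 once, then 6 forever: 20 + 6δ/(1−δ).
No profitable deviation requires 19/(1−δ) ≥ 20 + 6δ/(1−δ).
Multiplying by (1−δ): 19 ≥ 20(1−δ) + 6δ = 20 − 14δ.
So 14δ ≥ 1, i.e. δ ≥ 1/14.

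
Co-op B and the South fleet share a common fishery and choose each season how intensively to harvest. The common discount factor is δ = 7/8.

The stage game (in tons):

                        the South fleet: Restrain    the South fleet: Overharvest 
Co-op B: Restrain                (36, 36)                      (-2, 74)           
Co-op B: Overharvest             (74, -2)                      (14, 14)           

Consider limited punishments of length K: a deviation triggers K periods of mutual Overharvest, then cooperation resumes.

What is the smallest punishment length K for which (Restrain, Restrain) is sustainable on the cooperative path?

3

No profitable deviation requires (36−14)(δ+…+δ^K) ≥ 74−36, i.e. δ+…+δ^K ≥ 19/11 ≈ 1.7273.
With δ = 7/8, the partial sums are K=1: 0.8750, K=2: 1.6406, K=3: 2.3105.
K = 3 is the first length at which the sum reaches 1.7273.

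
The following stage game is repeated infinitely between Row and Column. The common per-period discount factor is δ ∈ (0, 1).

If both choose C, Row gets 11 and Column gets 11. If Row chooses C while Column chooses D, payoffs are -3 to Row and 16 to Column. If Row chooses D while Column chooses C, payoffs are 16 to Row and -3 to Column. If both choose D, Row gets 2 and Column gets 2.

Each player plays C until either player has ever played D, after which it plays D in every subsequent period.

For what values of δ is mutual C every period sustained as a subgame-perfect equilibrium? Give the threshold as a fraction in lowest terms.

5/14

Under grim trigger the critical discount factor is (T−C)/(T−P) with T = 16, C = 11, P = 2.
δ* = (16−11)/(16−2) = 5/14.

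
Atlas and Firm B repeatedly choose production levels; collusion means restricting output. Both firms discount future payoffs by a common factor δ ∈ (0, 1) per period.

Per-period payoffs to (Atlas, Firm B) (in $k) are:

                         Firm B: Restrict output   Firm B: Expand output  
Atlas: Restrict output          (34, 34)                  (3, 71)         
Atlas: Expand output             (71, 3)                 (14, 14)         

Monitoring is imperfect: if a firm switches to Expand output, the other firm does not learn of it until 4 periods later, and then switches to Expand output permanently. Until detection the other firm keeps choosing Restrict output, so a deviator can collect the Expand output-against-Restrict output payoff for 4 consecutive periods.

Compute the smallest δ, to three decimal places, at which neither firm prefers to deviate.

0.898

Deviating for the 4 undetected periods gains 71−34 = 37 per period over cooperation, then loses 34−14 = 20 per period forever once punishment starts.
Gain: 37(1 + δ + … + δ^3); loss: 20·δ^4/(1−δ).
No profitable deviation ⇔ 37(1−δ^4) ≤ 20·δ^4, i.e. δ^4 ≥ 37/(37+20) = 37/57.
Hence δ ≥ (37/57)^(1/4) ≈ 0.898.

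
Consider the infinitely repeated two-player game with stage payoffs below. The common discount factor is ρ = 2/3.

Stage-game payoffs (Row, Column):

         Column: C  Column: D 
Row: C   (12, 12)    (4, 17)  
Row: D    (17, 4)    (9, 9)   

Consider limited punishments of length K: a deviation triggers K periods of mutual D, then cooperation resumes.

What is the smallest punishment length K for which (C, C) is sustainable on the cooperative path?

5

Need Σ_{k=1}^{K} ρ^k ≥ (17−12)/(12−9) = 1.6667 at ρ = 2/3.
At K = 4 the sum is 1.6049 < 1.6667; at K = 5 it is 1.7366 ≥ 1.6667.
So the minimum punishment length is K = 5.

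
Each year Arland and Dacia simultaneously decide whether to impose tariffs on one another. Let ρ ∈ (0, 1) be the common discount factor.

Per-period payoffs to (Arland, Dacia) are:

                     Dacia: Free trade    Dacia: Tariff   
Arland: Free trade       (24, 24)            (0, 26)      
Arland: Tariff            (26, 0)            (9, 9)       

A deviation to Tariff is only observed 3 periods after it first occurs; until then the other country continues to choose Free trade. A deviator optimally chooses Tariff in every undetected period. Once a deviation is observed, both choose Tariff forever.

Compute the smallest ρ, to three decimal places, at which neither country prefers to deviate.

0.490

The best deviation is to choose Tariff for all 3 undetected periods, earning 26 each, then 9 forever once detected.
Deviation value: 26(1−ρ^3)/(1−ρ) + 9ρ^3/(1−ρ); cooperation value: 24/(1−ρ).
IC: 24 ≥ 26(1−ρ^3) + 9ρ^3 = 26 − 17ρ^3.
So ρ^3 ≥ 2/17, giving ρ ≥ (2/17)^(1/3) ≈ 0.490.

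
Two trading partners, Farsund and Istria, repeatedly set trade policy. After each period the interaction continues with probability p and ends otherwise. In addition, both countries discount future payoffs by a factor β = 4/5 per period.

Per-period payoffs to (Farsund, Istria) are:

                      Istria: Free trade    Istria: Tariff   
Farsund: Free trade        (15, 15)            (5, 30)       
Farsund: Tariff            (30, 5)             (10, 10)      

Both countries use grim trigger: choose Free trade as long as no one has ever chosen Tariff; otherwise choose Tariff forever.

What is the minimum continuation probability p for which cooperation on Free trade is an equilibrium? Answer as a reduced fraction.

15/16

With continuation probability p and discount β, the effective per-period discount factor is βp.
Grim-trigger IC: βp ≥ (30−15)/(30−10) = 3/4.
So p ≥ (3/4)/(4/5) = 15/16.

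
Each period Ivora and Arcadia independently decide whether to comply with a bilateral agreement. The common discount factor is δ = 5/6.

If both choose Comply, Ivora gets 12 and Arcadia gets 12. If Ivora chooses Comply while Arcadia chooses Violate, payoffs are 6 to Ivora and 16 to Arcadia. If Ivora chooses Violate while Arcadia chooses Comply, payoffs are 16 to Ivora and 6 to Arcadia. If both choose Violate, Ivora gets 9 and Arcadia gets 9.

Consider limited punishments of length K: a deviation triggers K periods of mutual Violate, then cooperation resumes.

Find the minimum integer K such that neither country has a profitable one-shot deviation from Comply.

Need Σ_{k=1}^{K} δ^k ≥ (16−12)/(12−9) = 1.3333 at δ = 5/6.
At K = 1 the sum is 0.8333 < 1.3333; at K = 2 it is 1.5278 ≥ 1.3333.
So the minimum punishment length is K = 2.

2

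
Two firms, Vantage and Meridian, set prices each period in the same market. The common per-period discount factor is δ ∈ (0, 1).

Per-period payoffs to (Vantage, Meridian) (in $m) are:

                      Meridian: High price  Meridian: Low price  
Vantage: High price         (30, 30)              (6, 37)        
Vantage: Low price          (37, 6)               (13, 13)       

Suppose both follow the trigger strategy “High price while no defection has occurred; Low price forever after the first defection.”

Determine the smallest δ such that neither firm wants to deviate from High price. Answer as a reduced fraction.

7/24

30/(1−δ) ≥ 37 + 13δ/(1−δ)
30 ≥ 37 − 24δ
δ ≥ 7/24.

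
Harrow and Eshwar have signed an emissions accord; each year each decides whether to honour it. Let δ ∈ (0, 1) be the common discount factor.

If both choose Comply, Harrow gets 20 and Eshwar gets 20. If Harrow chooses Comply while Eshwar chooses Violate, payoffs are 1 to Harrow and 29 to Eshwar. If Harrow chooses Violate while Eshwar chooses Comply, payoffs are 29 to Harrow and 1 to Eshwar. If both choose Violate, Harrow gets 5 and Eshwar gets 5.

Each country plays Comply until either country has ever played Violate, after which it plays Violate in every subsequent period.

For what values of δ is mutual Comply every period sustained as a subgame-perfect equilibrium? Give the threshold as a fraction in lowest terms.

Under grim trigger the critical discount factor is (T−C)/(T−P) with T = 29, C = 20, P = 5.
δ* = (29−20)/(29−5) = 9/24 = 3/8.

3/8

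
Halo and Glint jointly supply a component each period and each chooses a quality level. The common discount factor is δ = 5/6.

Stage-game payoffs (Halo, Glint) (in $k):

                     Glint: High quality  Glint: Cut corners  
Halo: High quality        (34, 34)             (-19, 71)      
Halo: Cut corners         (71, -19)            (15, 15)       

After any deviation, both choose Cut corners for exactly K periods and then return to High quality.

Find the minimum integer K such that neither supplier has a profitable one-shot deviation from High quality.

IC: δ(1−δ^K)/(1−δ) ≥ (71−34)/(34−15) = 37/19.
With δ = 5/6: need 1 − δ^K ≥ 37/19·(1−5/6)/(5/6), i.e. δ^K ≤ 0.6105.
Since (5/6)^2 = 0.6944 and (5/6)^3 = 0.5787, the smallest such K is 3.

3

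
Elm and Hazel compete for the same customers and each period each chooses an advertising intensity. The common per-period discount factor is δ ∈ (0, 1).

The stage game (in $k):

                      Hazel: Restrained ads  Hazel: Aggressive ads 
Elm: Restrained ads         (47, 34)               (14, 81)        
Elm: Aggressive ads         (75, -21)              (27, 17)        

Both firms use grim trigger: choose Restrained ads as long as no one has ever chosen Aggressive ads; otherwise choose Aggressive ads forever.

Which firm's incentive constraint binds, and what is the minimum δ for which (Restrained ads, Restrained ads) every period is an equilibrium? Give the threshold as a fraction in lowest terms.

Hazel; δ ≥ 47/64

For Elm: deviation gain 75−47 = 28, per-period punishment loss 47−27 = 20. IC gives δ ≥ 28/48 = 7/12.
For Hazel: gain 47, loss 17 per period, so δ ≥ 47/64.
The tighter constraint is Hazel's, so cooperation needs δ ≥ 47/64.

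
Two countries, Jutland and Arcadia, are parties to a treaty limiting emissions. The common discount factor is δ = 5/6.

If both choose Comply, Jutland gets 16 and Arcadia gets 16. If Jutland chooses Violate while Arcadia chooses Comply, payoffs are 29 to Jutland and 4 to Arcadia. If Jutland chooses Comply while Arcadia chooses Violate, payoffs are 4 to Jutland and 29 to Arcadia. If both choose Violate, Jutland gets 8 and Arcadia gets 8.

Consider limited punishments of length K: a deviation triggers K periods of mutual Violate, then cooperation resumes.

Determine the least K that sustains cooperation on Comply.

IC: δ(1−δ^K)/(1−δ) ≥ (29−16)/(16−8) = 13/8.
With δ = 5/6: need 1 − δ^K ≥ 13/8·(1−5/6)/(5/6), i.e. δ^K ≤ 0.6750.
Since (5/6)^2 = 0.6944 and (5/6)^3 = 0.5787, the smallest such K is 3.

3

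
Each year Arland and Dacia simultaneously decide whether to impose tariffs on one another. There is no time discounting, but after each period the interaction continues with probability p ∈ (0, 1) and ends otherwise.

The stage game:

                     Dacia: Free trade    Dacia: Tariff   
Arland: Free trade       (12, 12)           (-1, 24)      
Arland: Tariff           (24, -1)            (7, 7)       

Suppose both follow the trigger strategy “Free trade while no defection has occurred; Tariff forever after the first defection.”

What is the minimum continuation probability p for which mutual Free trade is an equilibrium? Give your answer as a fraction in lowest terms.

Expected cooperation value is 12 + p·12 + p²·12 + … = 12/(1−p); deviation gives 24 + p·7/(1−p).
12 ≥ 24(1−p) + 7p ⇒ 17p ≥ 12 ⇒ p ≥ 12/17.

12/17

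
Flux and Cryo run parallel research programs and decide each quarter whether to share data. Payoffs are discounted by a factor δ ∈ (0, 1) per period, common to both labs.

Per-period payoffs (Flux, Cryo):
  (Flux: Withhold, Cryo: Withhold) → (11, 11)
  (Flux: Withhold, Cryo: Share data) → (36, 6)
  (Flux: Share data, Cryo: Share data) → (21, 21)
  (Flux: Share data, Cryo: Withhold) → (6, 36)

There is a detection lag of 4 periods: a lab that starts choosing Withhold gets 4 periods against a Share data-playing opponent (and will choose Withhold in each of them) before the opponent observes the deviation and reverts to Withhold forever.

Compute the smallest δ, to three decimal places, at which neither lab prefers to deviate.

Deviating for the 4 undetected periods gains 36−21 = 15 per period over cooperation, then loses 21−11 = 10 per period forever once punishment starts.
Gain: 15(1 + δ + … + δ^3); loss: 10·δ^4/(1−δ).
No profitable deviation ⇔ 15(1−δ^4) ≤ 10·δ^4, i.e. δ^4 ≥ 15/(15+10) = 3/5.
Hence δ ≥ (3/5)^(1/4) ≈ 0.880.

0.880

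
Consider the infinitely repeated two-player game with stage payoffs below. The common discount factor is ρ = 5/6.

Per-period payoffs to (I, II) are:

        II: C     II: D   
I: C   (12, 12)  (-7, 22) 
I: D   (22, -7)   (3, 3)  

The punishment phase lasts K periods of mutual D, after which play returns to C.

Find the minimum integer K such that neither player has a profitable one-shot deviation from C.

2

No profitable deviation requires (12−3)(ρ+…+ρ^K) ≥ 22−12, i.e. ρ+…+ρ^K ≥ 10/9 ≈ 1.1111.
With ρ = 5/6, the partial sums are K=1: 0.8333, K=2: 1.5278.
K = 2 is the first length at which the sum reaches 1.1111.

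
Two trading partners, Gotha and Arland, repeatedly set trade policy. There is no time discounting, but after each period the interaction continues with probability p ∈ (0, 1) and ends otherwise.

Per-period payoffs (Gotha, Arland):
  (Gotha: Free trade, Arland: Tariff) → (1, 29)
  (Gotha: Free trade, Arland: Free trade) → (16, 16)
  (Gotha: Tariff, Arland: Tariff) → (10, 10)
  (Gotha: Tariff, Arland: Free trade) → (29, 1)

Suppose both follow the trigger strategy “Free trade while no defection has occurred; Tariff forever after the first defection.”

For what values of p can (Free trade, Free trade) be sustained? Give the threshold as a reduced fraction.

13/19

With no time discounting, the continuation probability p plays the role of the discount factor.
Grim-trigger IC: 16/(1−p) ≥ 29 + 10p/(1−p) ⇒ p ≥ (29−16)/(29−10) = 13/19.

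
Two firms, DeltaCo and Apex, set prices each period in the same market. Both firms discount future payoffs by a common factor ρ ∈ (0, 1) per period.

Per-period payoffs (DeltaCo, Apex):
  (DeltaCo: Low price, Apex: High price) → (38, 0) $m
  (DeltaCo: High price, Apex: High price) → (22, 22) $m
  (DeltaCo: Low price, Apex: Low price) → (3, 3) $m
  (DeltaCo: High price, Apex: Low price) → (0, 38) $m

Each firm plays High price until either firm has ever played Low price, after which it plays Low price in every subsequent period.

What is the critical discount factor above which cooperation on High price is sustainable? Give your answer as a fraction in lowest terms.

One-period gain from deviating is 38 − 22 = 16. The loss is 22 − 3 = 19 in every subsequent period, with present value 19·ρ/(1−ρ).
Deviation is unprofitable when 19·ρ/(1−ρ) ≥ 16, i.e. ρ/(1−ρ) ≥ 16/19.
Equivalently ρ ≥ 16/(16+19) = 16/35.

16/35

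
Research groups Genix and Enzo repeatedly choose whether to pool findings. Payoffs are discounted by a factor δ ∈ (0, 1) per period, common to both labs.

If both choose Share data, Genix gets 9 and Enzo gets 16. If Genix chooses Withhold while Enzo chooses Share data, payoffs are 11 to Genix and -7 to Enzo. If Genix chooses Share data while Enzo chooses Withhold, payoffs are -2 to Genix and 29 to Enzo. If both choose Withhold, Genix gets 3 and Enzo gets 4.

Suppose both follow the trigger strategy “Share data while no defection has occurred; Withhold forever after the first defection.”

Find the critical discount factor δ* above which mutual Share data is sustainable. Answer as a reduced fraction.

Genix: cooperation gives 9 each period; deviation gives 11 once then 3 forever.
  9/(1−δ) ≥ 11 + 3δ/(1−δ) ⇒ δ ≥ 2/8 = 1/4.
Enzo: cooperation gives 16 each period; deviation gives 29 once then 4 forever.
  δ ≥ 13/25.
Both must hold, so the binding constraint is Enzo's: δ ≥ 13/25.

13/25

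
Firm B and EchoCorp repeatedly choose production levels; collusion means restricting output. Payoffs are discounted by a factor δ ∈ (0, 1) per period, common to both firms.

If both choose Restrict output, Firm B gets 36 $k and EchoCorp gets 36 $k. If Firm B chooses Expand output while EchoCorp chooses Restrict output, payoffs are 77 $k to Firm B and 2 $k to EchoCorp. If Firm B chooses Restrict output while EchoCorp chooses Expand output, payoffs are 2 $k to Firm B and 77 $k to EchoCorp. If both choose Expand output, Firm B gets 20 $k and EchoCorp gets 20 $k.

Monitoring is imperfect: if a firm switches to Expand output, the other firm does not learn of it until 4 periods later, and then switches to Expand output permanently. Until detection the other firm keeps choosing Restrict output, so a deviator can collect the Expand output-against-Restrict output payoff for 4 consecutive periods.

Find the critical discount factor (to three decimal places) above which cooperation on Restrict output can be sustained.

0.921

A deviator earns 77 for 4 periods, then 20 forever; cooperating earns 36 forever. Multiplying the IC by (1−δ):
36 ≥ 77(1−δ^4) + 20δ^4, so 57·δ^4 ≥ 41 and δ^4 ≥ 41/57.
δ ≥ (41/57)^(1/4) ≈ 0.921.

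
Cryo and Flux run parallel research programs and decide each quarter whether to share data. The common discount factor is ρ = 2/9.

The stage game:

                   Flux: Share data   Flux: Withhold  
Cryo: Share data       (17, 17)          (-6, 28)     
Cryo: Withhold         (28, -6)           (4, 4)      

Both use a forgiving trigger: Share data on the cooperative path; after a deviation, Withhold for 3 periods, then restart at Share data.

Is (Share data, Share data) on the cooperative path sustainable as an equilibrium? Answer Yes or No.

No

A one-shot deviation gives 28 now, then 4 for 3 periods, then back to 17.
Gain from deviating: (28−17) today; loss: (17−4) in each of the next 3 periods.
No-deviation condition: (17−4)(ρ+…+ρ^3) ≥ 28−17, i.e. ρ+…+ρ^3 ≥ 11/13.
At ρ = 2/9: ρ+…+ρ^3 = 0.2826 < 0.8462.
So cooperation is not sustainable.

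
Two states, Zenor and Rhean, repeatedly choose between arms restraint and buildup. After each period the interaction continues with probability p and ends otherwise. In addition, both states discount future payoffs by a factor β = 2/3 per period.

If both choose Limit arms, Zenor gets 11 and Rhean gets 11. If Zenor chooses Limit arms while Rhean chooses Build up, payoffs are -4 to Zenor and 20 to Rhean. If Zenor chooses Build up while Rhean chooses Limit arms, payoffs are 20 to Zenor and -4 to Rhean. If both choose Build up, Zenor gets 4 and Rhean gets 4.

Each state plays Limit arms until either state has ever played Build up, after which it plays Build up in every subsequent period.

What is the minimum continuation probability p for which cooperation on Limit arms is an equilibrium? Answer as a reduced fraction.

Expected continuation weight on next period's payoff is β·p = 2/3·p, which plays the role of the discount factor.
Cooperation requires 2/3·p ≥ (20−11)/(20−4) = 9/16, hence p ≥ 27/32.

27/32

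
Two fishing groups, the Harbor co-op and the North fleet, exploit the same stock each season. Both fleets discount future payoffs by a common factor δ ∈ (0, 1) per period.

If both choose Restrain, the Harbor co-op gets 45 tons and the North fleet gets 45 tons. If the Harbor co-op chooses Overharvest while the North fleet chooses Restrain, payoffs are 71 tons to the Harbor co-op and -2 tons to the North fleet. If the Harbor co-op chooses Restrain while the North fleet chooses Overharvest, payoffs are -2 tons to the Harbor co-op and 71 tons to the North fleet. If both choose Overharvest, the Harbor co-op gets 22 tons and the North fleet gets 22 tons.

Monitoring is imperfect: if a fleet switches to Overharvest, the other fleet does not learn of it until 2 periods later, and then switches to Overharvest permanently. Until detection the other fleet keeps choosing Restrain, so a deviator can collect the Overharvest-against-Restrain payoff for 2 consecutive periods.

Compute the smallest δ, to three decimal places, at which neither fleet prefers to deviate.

Deviating for the 2 undetected periods gains 71−45 = 26 per period over cooperation, then loses 45−22 = 23 per period forever once punishment starts.
Gain: 26(1 + δ + … + δ^1); loss: 23·δ^2/(1−δ).
No profitable deviation ⇔ 26(1−δ^2) ≤ 23·δ^2, i.e. δ^2 ≥ 26/(26+23) = 26/49.
Hence δ ≥ (26/49)^(1/2) ≈ 0.728.

0.728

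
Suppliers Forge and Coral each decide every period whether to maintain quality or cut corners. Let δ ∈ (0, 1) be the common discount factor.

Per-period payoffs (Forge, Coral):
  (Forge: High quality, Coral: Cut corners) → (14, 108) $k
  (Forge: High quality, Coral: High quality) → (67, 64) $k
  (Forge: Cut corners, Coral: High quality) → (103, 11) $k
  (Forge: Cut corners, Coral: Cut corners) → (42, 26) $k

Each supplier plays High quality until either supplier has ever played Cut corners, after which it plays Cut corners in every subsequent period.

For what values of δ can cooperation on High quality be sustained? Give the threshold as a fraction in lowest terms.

36/61

Forge: cooperation gives 67 each period; deviation gives 103 once then 42 forever.
  67/(1−δ) ≥ 103 + 42δ/(1−δ) ⇒ δ ≥ 36/61.
Coral: cooperation gives 64 each period; deviation gives 108 once then 26 forever.
  δ ≥ 44/82 = 22/41.
Both must hold, so the binding constraint is Forge's: δ ≥ 36/61.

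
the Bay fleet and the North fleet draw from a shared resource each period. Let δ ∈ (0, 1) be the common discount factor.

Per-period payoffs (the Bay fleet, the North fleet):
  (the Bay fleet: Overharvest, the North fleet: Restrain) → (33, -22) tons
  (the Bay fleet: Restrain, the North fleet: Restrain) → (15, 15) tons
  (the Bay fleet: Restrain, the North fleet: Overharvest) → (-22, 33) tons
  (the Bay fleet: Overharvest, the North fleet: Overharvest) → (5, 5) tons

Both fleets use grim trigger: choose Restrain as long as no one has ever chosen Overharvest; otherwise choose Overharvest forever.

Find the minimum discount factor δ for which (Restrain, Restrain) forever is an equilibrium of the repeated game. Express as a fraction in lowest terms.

One-period gain from deviating is 33 − 15 = 18. The loss is 15 − 5 = 10 in every subsequent period, with present value 10·δ/(1−δ).
Deviation is unprofitable when 10·δ/(1−δ) ≥ 18, i.e. δ/(1−δ) ≥ 9/5.
Equivalently δ ≥ 18/(18+10) = 9/14.

9/14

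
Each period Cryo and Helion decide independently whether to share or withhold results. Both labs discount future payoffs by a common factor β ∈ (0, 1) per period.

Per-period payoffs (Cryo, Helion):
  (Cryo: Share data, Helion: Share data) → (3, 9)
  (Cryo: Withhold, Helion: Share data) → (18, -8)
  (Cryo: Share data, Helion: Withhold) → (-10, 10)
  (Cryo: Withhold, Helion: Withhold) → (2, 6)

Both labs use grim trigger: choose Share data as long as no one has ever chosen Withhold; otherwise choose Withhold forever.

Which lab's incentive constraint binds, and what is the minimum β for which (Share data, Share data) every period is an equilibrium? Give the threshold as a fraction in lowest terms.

Cryo; β ≥ 15/16

Cryo's threshold: (18−3)/(18−2) = 15/16.
Helion's threshold: (10−9)/(10−6) = 1/4.
15/16 > 1/4, so Cryo binds and β* = 15/16.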